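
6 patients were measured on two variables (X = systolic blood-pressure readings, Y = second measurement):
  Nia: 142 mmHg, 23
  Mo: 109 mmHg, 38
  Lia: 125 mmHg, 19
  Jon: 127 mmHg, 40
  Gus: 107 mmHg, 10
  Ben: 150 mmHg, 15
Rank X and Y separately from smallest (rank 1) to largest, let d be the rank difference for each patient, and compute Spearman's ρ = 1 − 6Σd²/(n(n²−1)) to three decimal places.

0.143

Ranks of variable 1: 5, 2, 3, 4, 1, 6
Ranks of variable 2: 4, 5, 3, 6, 1, 2
d = r₁ − r₂: 1, -3, 0, -2, 0, 4
d²: 1, 9, 0, 4, 0, 16; Σd² = 30
ρ = 1 − 6·30/(6·35) = 1 − 180/210 = 0.143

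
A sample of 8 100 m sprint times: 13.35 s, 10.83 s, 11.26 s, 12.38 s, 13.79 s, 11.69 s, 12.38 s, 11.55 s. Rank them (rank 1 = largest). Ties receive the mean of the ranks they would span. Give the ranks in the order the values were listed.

2, 8, 7, 3.5, 1, 5, 3.5, 6

Sorted (descending): 13.79, 13.35, 12.38, 12.38, 11.69, 11.55, 11.26, 10.83
The 2 values of 12.38 occupy positions 3–4 → average rank (3+4)/2 = 3.5.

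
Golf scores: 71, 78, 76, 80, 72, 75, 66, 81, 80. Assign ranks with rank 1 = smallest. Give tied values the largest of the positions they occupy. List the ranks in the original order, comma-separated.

2, 6, 5, 8, 3, 4, 1, 9, 8

Sorted (ascending): 66, 71, 72, 75, 76, 78, 80, 80, 81
The 2 values of 80 occupy positions 7–8 → each gets rank 8.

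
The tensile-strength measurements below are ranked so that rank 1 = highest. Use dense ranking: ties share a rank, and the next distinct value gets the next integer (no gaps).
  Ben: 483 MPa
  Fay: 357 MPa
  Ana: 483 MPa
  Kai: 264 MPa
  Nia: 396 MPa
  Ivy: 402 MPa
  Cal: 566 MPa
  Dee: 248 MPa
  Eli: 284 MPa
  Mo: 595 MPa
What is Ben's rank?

3

Sorted (descending): 595, 566, 483, 483, 402, 396, 357, 284, 264, 248
The 2 values of 483 share dense rank 3.
Remaining distinct values take the next consecutive integers.
Ben has value 483 MPa → rank 3.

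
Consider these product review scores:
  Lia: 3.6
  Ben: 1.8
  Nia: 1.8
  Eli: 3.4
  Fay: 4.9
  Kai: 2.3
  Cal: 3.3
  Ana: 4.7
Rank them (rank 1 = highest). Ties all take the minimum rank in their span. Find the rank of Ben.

Sorted (descending): 4.9, 4.7, 3.6, 3.4, 3.3, 2.3, 1.8, 1.8
The 2 values of 1.8 occupy positions 7–8 → each gets rank 7.
Ben has value 1.8 → rank 7.

7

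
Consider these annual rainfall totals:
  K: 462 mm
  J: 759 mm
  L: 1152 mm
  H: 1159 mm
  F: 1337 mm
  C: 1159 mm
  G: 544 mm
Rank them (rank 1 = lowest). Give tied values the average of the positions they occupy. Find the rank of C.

Sorted (ascending): 462, 544, 759, 1152, 1159, 1159, 1337
The 2 values of 1159 occupy positions 5–6 → average rank (5+6)/2 = 5.5.
C has value 1159 mm → rank 5.5.

5.5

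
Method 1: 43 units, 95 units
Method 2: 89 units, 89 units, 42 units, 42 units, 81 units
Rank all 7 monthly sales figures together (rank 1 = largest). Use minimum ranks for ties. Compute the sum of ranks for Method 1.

Sorted (descending): 95, 89, 89, 81, 43, 42, 42
The 2 values of 89 occupy positions 2–3 → each gets rank 2.
The 2 values of 42 occupy positions 6–7 → each gets rank 6.
Method 1 values → pooled ranks: 43→5, 95→1
Rank sum = 5 + 1 = 6

6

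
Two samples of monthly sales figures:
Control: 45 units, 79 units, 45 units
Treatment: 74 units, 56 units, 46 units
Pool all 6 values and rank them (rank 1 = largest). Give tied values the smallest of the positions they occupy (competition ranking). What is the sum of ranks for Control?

Sorted (descending): 79, 74, 56, 46, 45, 45
The 2 values of 45 occupy positions 5–6 → each gets rank 5.
Control values → pooled ranks: 45→5, 79→1, 45→5
Rank sum = 5 + 1 + 5 = 11

11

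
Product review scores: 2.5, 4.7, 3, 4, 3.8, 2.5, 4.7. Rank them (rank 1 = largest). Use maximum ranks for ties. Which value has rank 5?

3

Sorted (descending): 4.7, 4.7, 4, 3.8, 3, 2.5, 2.5
The 2 values of 4.7 occupy positions 1–2 → each gets rank 2.
The 2 values of 2.5 occupy positions 6–7 → each gets rank 7.
Rank 5 → value 3.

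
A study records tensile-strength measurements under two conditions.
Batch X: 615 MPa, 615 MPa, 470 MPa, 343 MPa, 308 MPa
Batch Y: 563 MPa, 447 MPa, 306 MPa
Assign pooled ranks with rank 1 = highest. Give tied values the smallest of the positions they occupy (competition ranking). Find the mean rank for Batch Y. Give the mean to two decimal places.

5.33

Sorted (descending): 615, 615, 563, 470, 447, 343, 308, 306
The 2 values of 615 occupy positions 1–2 → each gets rank 1.
Batch Y values → pooled ranks: 563→3, 447→5, 306→8
Mean rank = (3 + 5 + 8) / 3 = 5.33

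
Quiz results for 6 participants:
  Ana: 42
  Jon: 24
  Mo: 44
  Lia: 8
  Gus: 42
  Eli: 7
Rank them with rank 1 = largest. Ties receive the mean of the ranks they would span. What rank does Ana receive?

Sorted (descending): 44, 42, 42, 24, 8, 7
The 2 values of 42 occupy positions 2–3 → average rank (2+3)/2 = 2.5.
Ana has value 42 → rank 2.5.

2.5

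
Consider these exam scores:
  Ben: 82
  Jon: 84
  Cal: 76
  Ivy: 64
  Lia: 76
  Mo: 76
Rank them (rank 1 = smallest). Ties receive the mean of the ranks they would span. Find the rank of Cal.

3

Sorted (ascending): 64, 76, 76, 76, 82, 84
The 3 values of 76 occupy positions 2–4 → average rank 3.
Cal has value 76 → rank 3.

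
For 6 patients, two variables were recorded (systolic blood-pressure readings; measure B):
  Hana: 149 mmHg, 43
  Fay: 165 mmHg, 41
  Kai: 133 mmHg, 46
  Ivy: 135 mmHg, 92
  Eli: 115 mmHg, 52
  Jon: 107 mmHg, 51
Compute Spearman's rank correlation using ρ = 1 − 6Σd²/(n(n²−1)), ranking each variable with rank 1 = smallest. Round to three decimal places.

-0.600

Ranks of variable 1: 5, 6, 3, 4, 2, 1
Ranks of variable 2: 2, 1, 3, 6, 5, 4
d = r₁ − r₂: 3, 5, 0, -2, -3, -3
d²: 9, 25, 0, 4, 9, 9; Σd² = 56
ρ = 1 − 6·56/(6·35) = 1 − 336/210 = -0.600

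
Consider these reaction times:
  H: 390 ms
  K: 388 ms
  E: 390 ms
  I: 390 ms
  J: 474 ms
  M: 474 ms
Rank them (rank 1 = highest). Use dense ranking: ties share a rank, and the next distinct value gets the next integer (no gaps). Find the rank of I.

Sorted (descending): 474, 474, 390, 390, 390, 388
The 2 values of 474 share dense rank 1.
The 3 values of 390 share dense rank 2.
Remaining distinct values take the next consecutive integers.
I has value 390 ms → rank 2.

2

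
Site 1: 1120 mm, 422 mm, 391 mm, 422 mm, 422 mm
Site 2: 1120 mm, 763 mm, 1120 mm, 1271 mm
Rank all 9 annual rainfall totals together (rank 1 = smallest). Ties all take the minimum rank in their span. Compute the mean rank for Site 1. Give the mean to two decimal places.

Sorted (ascending): 391, 422, 422, 422, 763, 1120, 1120, 1120, 1271
The 3 values of 422 occupy positions 2–4 → each gets rank 2.
The 3 values of 1120 occupy positions 6–8 → each gets rank 6.
Site 1 values → pooled ranks: 1120→6, 422→2, 391→1, 422→2, 422→2
Mean rank = (6 + 2 + 1 + 2 + 2) / 5 = 2.60

2.60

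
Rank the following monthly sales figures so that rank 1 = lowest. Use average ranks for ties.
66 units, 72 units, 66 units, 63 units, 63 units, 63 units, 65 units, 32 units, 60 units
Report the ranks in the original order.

Sorted (ascending): 32, 60, 63, 63, 63, 65, 66, 66, 72
The 3 values of 63 occupy positions 3–5 → average rank 4.
The 2 values of 66 occupy positions 7–8 → average rank (7+8)/2 = 7.5.

7.5, 9, 7.5, 4, 4, 4, 6, 1, 2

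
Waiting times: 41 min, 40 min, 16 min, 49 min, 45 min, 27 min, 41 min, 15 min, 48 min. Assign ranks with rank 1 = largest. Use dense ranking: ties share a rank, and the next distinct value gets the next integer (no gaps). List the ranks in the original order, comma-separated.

Sorted (descending): 49, 48, 45, 41, 41, 40, 27, 16, 15
The 2 values of 41 share dense rank 4.
Remaining distinct values take the next consecutive integers.

4, 5, 7, 1, 3, 6, 4, 8, 2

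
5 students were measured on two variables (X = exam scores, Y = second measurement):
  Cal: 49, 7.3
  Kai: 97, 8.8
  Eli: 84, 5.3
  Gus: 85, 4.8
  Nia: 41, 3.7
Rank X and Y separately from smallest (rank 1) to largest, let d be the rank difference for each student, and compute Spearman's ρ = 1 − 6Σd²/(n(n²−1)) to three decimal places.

Ranks of variable 1: 2, 5, 3, 4, 1
Ranks of variable 2: 4, 5, 3, 2, 1
d = r₁ − r₂: -2, 0, 0, 2, 0
d²: 4, 0, 0, 4, 0; Σd² = 8
ρ = 1 − 6·8/(5·24) = 1 − 48/120 = 0.600

0.600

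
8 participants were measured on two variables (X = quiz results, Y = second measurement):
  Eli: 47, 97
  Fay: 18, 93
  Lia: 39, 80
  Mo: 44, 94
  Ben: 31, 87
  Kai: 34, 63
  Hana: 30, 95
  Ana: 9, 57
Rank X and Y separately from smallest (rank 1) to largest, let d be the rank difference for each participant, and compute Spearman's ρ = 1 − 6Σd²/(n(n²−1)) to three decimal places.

Ranks of variable 1: 8, 2, 6, 7, 4, 5, 3, 1
Ranks of variable 2: 8, 5, 3, 6, 4, 2, 7, 1
d = r₁ − r₂: 0, -3, 3, 1, 0, 3, -4, 0
d²: 0, 9, 9, 1, 0, 9, 16, 0; Σd² = 44
ρ = 1 − 6·44/(8·63) = 1 − 264/504 = 0.476

0.476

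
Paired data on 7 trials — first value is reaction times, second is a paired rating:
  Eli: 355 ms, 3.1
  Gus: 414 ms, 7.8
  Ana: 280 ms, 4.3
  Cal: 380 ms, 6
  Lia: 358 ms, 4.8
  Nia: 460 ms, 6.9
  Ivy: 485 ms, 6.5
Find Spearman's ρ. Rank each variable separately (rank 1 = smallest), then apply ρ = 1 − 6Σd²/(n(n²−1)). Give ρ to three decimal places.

Ranks of variable 1: 2, 5, 1, 4, 3, 6, 7
Ranks of variable 2: 1, 7, 2, 4, 3, 6, 5
d = r₁ − r₂: 1, -2, -1, 0, 0, 0, 2
d²: 1, 4, 1, 0, 0, 0, 4; Σd² = 10
ρ = 1 − 6·10/(7·48) = 1 − 60/336 = 0.821

0.821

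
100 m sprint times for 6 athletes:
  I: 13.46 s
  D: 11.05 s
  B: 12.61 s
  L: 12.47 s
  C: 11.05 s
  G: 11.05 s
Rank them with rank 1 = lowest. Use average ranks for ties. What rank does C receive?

Sorted (ascending): 11.05, 11.05, 11.05, 12.47, 12.61, 13.46
The 3 values of 11.05 occupy positions 1–3 → average rank 2.
C has value 11.05 s → rank 2.

2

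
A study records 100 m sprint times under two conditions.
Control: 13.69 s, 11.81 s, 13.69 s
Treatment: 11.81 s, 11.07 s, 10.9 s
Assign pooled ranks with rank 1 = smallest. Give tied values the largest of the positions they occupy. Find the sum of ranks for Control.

16

Sorted (ascending): 10.9, 11.07, 11.81, 11.81, 13.69, 13.69
The 2 values of 11.81 occupy positions 3–4 → each gets rank 4.
The 2 values of 13.69 occupy positions 5–6 → each gets rank 6.
Control values → pooled ranks: 13.69→6, 11.81→4, 13.69→6
Rank sum = 6 + 4 + 6 = 16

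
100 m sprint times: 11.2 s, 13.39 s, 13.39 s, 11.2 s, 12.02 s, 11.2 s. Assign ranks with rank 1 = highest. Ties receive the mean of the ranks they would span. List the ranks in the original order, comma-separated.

5, 1.5, 1.5, 5, 3, 5

Sorted (descending): 13.39, 13.39, 12.02, 11.2, 11.2, 11.2
The 2 values of 13.39 occupy positions 1–2 → average rank (1+2)/2 = 1.5.
The 3 values of 11.2 occupy positions 4–6 → average rank 5.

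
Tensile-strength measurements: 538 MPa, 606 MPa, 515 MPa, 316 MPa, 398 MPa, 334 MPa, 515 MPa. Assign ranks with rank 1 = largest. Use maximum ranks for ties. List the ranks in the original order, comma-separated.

Sorted (descending): 606, 538, 515, 515, 398, 334, 316
The 2 values of 515 occupy positions 3–4 → each gets rank 4.

2, 1, 4, 7, 5, 6, 4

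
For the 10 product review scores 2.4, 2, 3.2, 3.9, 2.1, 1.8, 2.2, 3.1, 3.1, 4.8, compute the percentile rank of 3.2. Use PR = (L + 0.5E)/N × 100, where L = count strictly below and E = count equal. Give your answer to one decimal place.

75.0

N = 10.
Strictly below 3.2: 7. Equal to 3.2: 1.
PR = (7 + 0.5·1)/10 × 100 = 75.0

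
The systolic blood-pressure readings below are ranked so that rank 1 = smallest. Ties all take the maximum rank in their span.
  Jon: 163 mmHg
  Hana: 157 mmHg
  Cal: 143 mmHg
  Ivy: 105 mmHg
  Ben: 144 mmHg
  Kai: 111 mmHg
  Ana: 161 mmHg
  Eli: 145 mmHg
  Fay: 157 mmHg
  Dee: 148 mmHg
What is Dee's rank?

Sorted (ascending): 105, 111, 143, 144, 145, 148, 157, 157, 161, 163
The 2 values of 157 occupy positions 7–8 → each gets rank 8.
Dee has value 148 mmHg → rank 6.

6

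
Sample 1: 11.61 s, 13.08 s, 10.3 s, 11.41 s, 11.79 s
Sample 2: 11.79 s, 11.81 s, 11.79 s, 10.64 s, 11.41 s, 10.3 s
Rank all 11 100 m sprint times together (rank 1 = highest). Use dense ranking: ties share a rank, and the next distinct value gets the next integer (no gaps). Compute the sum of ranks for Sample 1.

Sorted (descending): 13.08, 11.81, 11.79, 11.79, 11.79, 11.61, 11.41, 11.41, 10.64, 10.3, 10.3
The 3 values of 11.79 share dense rank 3.
The 2 values of 11.41 share dense rank 5.
The 2 values of 10.3 share dense rank 7.
Remaining distinct values take the next consecutive integers.
Sample 1 values → pooled ranks: 11.61→4, 13.08→1, 10.3→7, 11.41→5, 11.79→3
Rank sum = 4 + 1 + 7 + 5 + 3 = 20

20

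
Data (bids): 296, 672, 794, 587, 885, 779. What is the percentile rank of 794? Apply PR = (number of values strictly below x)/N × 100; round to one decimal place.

66.7

N = 6.
Strictly below 794: 4. Equal to 794: 1.
PR = 4/6 × 100 = 66.7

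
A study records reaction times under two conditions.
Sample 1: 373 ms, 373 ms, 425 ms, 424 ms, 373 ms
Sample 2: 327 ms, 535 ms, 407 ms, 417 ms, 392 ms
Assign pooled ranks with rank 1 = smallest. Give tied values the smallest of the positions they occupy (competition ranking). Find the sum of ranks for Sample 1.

23

Sorted (ascending): 327, 373, 373, 373, 392, 407, 417, 424, 425, 535
The 3 values of 373 occupy positions 2–4 → each gets rank 2.
Sample 1 values → pooled ranks: 373→2, 373→2, 425→9, 424→8, 373→2
Rank sum = 2 + 2 + 9 + 8 + 2 = 23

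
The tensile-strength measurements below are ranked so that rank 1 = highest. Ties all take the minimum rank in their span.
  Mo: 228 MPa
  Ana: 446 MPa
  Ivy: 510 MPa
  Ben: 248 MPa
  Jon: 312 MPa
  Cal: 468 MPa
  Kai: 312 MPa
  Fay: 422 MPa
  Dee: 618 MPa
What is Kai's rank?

Sorted (descending): 618, 510, 468, 446, 422, 312, 312, 248, 228
The 2 values of 312 occupy positions 6–7 → each gets rank 6.
Kai has value 312 MPa → rank 6.

6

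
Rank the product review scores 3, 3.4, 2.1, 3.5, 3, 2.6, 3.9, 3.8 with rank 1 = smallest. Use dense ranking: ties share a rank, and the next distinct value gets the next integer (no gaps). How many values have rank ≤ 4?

5

Sorted (ascending): 2.1, 2.6, 3, 3, 3.4, 3.5, 3.8, 3.9
The 2 values of 3 share dense rank 3.
Remaining distinct values take the next consecutive integers.
Ranks ≤ 4: {1, 2, 3, 3, 4} → 5 values.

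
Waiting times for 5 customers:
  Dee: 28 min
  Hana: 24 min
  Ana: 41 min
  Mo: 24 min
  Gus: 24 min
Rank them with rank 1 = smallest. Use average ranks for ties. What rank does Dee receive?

4

Sorted (ascending): 24, 24, 24, 28, 41
The 3 values of 24 occupy positions 1–3 → average rank 2.
Dee has value 28 min → rank 4.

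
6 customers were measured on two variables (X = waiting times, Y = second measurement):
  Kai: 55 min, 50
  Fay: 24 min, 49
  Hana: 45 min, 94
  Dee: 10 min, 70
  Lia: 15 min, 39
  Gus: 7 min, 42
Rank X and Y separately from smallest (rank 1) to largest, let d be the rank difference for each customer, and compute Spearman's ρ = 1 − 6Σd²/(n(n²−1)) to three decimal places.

0.429

Ranks of variable 1: 6, 4, 5, 2, 3, 1
Ranks of variable 2: 4, 3, 6, 5, 1, 2
d = r₁ − r₂: 2, 1, -1, -3, 2, -1
d²: 4, 1, 1, 9, 4, 1; Σd² = 20
ρ = 1 − 6·20/(6·35) = 1 − 120/210 = 0.429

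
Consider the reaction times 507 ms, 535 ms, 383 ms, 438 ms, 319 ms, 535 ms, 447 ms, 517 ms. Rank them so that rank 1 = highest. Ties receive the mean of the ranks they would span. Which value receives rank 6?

438

Sorted (descending): 535, 535, 517, 507, 447, 438, 383, 319
The 2 values of 535 occupy positions 1–2 → average rank (1+2)/2 = 1.5.
Rank 6 → value 438.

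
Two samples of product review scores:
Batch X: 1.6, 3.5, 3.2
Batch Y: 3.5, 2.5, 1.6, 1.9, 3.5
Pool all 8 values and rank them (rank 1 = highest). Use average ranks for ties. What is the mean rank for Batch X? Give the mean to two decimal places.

4.50

Sorted (descending): 3.5, 3.5, 3.5, 3.2, 2.5, 1.9, 1.6, 1.6
The 3 values of 3.5 occupy positions 1–3 → average rank 2.
The 2 values of 1.6 occupy positions 7–8 → average rank (7+8)/2 = 7.5.
Batch X values → pooled ranks: 1.6→7.5, 3.5→2, 3.2→4
Mean rank = (7.5 + 2 + 4) / 3 = 4.50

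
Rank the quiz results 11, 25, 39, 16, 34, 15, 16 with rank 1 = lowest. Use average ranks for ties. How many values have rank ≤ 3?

Sorted (ascending): 11, 15, 16, 16, 25, 34, 39
The 2 values of 16 occupy positions 3–4 → average rank (3+4)/2 = 3.5.
Ranks ≤ 3: {1, 2} → 2 values.

2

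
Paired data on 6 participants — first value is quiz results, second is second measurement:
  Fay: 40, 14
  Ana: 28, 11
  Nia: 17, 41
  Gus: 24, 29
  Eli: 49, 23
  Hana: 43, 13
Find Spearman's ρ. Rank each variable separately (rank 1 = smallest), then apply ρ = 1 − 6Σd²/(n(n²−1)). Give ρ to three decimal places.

Ranks of variable 1: 4, 3, 1, 2, 6, 5
Ranks of variable 2: 3, 1, 6, 5, 4, 2
d = r₁ − r₂: 1, 2, -5, -3, 2, 3
d²: 1, 4, 25, 9, 4, 9; Σd² = 52
ρ = 1 − 6·52/(6·35) = 1 − 312/210 = -0.486

-0.486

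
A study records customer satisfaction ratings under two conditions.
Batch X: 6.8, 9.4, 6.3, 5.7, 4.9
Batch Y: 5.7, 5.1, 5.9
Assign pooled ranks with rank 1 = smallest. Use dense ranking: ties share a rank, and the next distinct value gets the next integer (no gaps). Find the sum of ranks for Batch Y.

9

Sorted (ascending): 4.9, 5.1, 5.7, 5.7, 5.9, 6.3, 6.8, 9.4
The 2 values of 5.7 share dense rank 3.
Remaining distinct values take the next consecutive integers.
Batch Y values → pooled ranks: 5.7→3, 5.1→2, 5.9→4
Rank sum = 3 + 2 + 4 = 9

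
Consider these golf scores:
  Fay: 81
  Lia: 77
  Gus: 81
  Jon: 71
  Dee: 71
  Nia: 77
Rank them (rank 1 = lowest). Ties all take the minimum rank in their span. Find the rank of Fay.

5

Sorted (ascending): 71, 71, 77, 77, 81, 81
The 2 values of 71 occupy positions 1–2 → each gets rank 1.
The 2 values of 77 occupy positions 3–4 → each gets rank 3.
The 2 values of 81 occupy positions 5–6 → each gets rank 5.
Fay has value 81 → rank 5.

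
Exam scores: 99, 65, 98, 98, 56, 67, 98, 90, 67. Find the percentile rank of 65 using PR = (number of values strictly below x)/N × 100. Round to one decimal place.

N = 9.
Strictly below 65: 1. Equal to 65: 1.
PR = 1/9 × 100 = 11.1

11.1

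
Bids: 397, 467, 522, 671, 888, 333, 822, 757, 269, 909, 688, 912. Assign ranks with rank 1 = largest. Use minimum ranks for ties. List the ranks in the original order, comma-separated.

10, 9, 8, 7, 3, 11, 4, 5, 12, 2, 6, 1

Sorted (descending): 912, 909, 888, 822, 757, 688, 671, 522, 467, 397, 333, 269
No ties — each value takes its position as its rank.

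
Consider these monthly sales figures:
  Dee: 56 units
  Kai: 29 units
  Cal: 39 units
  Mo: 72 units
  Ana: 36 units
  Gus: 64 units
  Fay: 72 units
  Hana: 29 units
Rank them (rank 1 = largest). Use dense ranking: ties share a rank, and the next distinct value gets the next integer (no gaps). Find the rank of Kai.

6

Sorted (descending): 72, 72, 64, 56, 39, 36, 29, 29
The 2 values of 72 share dense rank 1.
The 2 values of 29 share dense rank 6.
Remaining distinct values take the next consecutive integers.
Kai has value 29 units → rank 6.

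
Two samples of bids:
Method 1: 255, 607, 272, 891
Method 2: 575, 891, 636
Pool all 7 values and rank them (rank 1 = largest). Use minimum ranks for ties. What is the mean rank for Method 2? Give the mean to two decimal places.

3.00

Sorted (descending): 891, 891, 636, 607, 575, 272, 255
The 2 values of 891 occupy positions 1–2 → each gets rank 1.
Method 2 values → pooled ranks: 575→5, 891→1, 636→3
Mean rank = (5 + 1 + 3) / 3 = 3.00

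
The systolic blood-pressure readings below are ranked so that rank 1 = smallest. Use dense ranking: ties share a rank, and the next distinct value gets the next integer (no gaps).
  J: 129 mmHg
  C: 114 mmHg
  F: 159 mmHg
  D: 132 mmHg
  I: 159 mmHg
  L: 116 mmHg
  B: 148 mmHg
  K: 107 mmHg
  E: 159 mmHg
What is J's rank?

4

Sorted (ascending): 107, 114, 116, 129, 132, 148, 159, 159, 159
The 3 values of 159 share dense rank 7.
Remaining distinct values take the next consecutive integers.
J has value 129 mmHg → rank 4.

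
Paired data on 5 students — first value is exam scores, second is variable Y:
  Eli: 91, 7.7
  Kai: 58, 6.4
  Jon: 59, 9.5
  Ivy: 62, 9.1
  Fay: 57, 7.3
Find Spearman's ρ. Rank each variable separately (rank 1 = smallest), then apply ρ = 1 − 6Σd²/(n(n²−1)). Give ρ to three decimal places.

0.500

Ranks of variable 1: 5, 2, 3, 4, 1
Ranks of variable 2: 3, 1, 5, 4, 2
d = r₁ − r₂: 2, 1, -2, 0, -1
d²: 4, 1, 4, 0, 1; Σd² = 10
ρ = 1 − 6·10/(5·24) = 1 − 60/120 = 0.500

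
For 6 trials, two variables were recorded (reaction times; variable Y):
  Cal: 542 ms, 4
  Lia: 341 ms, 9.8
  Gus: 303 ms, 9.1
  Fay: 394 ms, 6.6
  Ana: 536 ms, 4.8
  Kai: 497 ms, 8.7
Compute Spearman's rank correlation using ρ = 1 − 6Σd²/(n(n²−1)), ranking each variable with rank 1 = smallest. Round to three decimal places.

Ranks of variable 1: 6, 2, 1, 3, 5, 4
Ranks of variable 2: 1, 6, 5, 3, 2, 4
d = r₁ − r₂: 5, -4, -4, 0, 3, 0
d²: 25, 16, 16, 0, 9, 0; Σd² = 66
ρ = 1 − 6·66/(6·35) = 1 − 396/210 = -0.886

-0.886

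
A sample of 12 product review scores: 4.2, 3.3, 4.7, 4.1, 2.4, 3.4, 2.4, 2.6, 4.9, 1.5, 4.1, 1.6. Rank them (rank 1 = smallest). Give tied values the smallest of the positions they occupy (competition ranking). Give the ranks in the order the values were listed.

10, 6, 11, 8, 3, 7, 3, 5, 12, 1, 8, 2

Sorted (ascending): 1.5, 1.6, 2.4, 2.4, 2.6, 3.3, 3.4, 4.1, 4.1, 4.2, 4.7, 4.9
The 2 values of 2.4 occupy positions 3–4 → each gets rank 3.
The 2 values of 4.1 occupy positions 8–9 → each gets rank 8.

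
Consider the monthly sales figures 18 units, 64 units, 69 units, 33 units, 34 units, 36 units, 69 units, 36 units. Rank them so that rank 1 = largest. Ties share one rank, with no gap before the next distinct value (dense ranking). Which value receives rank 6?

18

Sorted (descending): 69, 69, 64, 36, 36, 34, 33, 18
The 2 values of 69 share dense rank 1.
The 2 values of 36 share dense rank 3.
Remaining distinct values take the next consecutive integers.
Rank 6 → value 18.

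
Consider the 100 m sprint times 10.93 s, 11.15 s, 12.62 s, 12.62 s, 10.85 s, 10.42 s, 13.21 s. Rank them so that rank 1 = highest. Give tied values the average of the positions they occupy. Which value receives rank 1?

13.21

Sorted (descending): 13.21, 12.62, 12.62, 11.15, 10.93, 10.85, 10.42
The 2 values of 12.62 occupy positions 2–3 → average rank (2+3)/2 = 2.5.
Rank 1 → value 13.21.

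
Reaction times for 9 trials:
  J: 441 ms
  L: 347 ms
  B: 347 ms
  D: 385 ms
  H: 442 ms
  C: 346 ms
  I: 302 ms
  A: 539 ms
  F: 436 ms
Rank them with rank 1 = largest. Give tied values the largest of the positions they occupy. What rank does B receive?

7

Sorted (descending): 539, 442, 441, 436, 385, 347, 347, 346, 302
The 2 values of 347 occupy positions 6–7 → each gets rank 7.
B has value 347 ms → rank 7.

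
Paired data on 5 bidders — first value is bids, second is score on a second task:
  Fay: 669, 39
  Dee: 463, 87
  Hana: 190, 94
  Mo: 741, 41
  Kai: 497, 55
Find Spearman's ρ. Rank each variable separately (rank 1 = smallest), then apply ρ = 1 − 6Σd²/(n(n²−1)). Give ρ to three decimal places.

-0.900

Ranks of variable 1: 4, 2, 1, 5, 3
Ranks of variable 2: 1, 4, 5, 2, 3
d = r₁ − r₂: 3, -2, -4, 3, 0
d²: 9, 4, 16, 9, 0; Σd² = 38
ρ = 1 − 6·38/(5·24) = 1 − 228/120 = -0.900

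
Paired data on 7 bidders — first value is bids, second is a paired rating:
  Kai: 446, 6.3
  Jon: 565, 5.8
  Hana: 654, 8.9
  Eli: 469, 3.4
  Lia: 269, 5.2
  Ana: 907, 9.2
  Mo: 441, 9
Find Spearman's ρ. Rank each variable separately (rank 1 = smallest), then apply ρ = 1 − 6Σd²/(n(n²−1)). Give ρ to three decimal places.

0.429

Ranks of variable 1: 3, 5, 6, 4, 1, 7, 2
Ranks of variable 2: 4, 3, 5, 1, 2, 7, 6
d = r₁ − r₂: -1, 2, 1, 3, -1, 0, -4
d²: 1, 4, 1, 9, 1, 0, 16; Σd² = 32
ρ = 1 − 6·32/(7·48) = 1 − 192/336 = 0.429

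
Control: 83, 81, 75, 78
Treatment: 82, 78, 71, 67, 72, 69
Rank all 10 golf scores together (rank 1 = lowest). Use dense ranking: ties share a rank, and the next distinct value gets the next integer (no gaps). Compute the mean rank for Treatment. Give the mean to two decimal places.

4.00

Sorted (ascending): 67, 69, 71, 72, 75, 78, 78, 81, 82, 83
The 2 values of 78 share dense rank 6.
Remaining distinct values take the next consecutive integers.
Treatment values → pooled ranks: 82→8, 78→6, 71→3, 67→1, 72→4, 69→2
Mean rank = (8 + 6 + 3 + 1 + 4 + 2) / 6 = 4.00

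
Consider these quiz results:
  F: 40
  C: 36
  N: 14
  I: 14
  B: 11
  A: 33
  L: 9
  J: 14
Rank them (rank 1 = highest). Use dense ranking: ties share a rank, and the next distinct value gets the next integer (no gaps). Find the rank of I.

4

Sorted (descending): 40, 36, 33, 14, 14, 14, 11, 9
The 3 values of 14 share dense rank 4.
Remaining distinct values take the next consecutive integers.
I has value 14 → rank 4.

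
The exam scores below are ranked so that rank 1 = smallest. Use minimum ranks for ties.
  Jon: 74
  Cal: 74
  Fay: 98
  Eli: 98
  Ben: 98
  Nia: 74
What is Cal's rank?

1

Sorted (ascending): 74, 74, 74, 98, 98, 98
The 3 values of 74 occupy positions 1–3 → each gets rank 1.
The 3 values of 98 occupy positions 4–6 → each gets rank 4.
Cal has value 74 → rank 1.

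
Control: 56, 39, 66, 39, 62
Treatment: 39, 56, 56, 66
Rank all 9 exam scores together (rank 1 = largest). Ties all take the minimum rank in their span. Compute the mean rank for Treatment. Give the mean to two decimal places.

4.00

Sorted (descending): 66, 66, 62, 56, 56, 56, 39, 39, 39
The 2 values of 66 occupy positions 1–2 → each gets rank 1.
The 3 values of 56 occupy positions 4–6 → each gets rank 4.
The 3 values of 39 occupy positions 7–9 → each gets rank 7.
Treatment values → pooled ranks: 39→7, 56→4, 56→4, 66→1
Mean rank = (7 + 4 + 4 + 1) / 4 = 4.00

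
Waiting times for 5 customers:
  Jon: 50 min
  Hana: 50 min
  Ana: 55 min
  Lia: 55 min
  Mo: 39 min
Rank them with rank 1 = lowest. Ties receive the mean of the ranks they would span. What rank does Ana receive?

Sorted (ascending): 39, 50, 50, 55, 55
The 2 values of 50 occupy positions 2–3 → average rank (2+3)/2 = 2.5.
The 2 values of 55 occupy positions 4–5 → average rank (4+5)/2 = 4.5.
Ana has value 55 min → rank 4.5.

4.5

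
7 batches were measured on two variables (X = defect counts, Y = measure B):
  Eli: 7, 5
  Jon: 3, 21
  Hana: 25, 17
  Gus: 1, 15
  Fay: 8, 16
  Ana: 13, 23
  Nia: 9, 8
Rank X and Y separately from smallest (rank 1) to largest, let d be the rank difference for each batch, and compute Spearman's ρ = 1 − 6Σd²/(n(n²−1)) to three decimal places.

0.321

Ranks of variable 1: 3, 2, 7, 1, 4, 6, 5
Ranks of variable 2: 1, 6, 5, 3, 4, 7, 2
d = r₁ − r₂: 2, -4, 2, -2, 0, -1, 3
d²: 4, 16, 4, 4, 0, 1, 9; Σd² = 38
ρ = 1 − 6·38/(7·48) = 1 − 228/336 = 0.321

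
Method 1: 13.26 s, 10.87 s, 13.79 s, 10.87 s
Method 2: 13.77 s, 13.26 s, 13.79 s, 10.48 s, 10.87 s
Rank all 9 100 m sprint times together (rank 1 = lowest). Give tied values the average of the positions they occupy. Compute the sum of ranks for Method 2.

25

Sorted (ascending): 10.48, 10.87, 10.87, 10.87, 13.26, 13.26, 13.77, 13.79, 13.79
The 3 values of 10.87 occupy positions 2–4 → average rank 3.
The 2 values of 13.26 occupy positions 5–6 → average rank (5+6)/2 = 5.5.
The 2 values of 13.79 occupy positions 8–9 → average rank (8+9)/2 = 8.5.
Method 2 values → pooled ranks: 13.77→7, 13.26→5.5, 13.79→8.5, 10.48→1, 10.87→3
Rank sum = 7 + 5.5 + 8.5 + 1 + 3 = 25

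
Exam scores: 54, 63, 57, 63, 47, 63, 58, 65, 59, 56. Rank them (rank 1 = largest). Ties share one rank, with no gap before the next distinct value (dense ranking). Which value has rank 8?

Sorted (descending): 65, 63, 63, 63, 59, 58, 57, 56, 54, 47
The 3 values of 63 share dense rank 2.
Remaining distinct values take the next consecutive integers.
Rank 8 → value 47.

47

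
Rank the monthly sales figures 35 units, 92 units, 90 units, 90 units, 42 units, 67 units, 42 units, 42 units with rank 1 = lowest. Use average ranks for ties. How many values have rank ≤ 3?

4

Sorted (ascending): 35, 42, 42, 42, 67, 90, 90, 92
The 3 values of 42 occupy positions 2–4 → average rank 3.
The 2 values of 90 occupy positions 6–7 → average rank (6+7)/2 = 6.5.
Ranks ≤ 3: {1, 3, 3, 3} → 4 values.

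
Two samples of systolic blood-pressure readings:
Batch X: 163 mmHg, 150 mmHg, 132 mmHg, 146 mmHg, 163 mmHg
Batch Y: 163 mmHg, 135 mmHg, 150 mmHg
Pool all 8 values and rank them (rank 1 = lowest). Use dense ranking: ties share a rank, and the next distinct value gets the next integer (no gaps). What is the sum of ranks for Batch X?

18

Sorted (ascending): 132, 135, 146, 150, 150, 163, 163, 163
The 2 values of 150 share dense rank 4.
The 3 values of 163 share dense rank 5.
Remaining distinct values take the next consecutive integers.
Batch X values → pooled ranks: 163→5, 150→4, 132→1, 146→3, 163→5
Rank sum = 5 + 4 + 1 + 3 + 5 = 18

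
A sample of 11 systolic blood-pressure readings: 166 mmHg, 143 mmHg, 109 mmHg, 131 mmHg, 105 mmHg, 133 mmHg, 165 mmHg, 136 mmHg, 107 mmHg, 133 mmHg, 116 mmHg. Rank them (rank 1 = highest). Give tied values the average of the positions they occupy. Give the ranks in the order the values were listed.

Sorted (descending): 166, 165, 143, 136, 133, 133, 131, 116, 109, 107, 105
The 2 values of 133 occupy positions 5–6 → average rank (5+6)/2 = 5.5.

1, 3, 9, 7, 11, 5.5, 2, 4, 10, 5.5, 8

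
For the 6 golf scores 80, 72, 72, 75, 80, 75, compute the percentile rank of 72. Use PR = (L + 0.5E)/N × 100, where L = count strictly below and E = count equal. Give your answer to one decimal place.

N = 6.
Strictly below 72: 0. Equal to 72: 2.
PR = (0 + 0.5·2)/6 × 100 = 16.7

16.7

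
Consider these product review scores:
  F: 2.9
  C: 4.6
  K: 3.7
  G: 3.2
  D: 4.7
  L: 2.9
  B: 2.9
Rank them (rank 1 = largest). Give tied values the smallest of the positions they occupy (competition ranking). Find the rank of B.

5

Sorted (descending): 4.7, 4.6, 3.7, 3.2, 2.9, 2.9, 2.9
The 3 values of 2.9 occupy positions 5–7 → each gets rank 5.
B has value 2.9 → rank 5.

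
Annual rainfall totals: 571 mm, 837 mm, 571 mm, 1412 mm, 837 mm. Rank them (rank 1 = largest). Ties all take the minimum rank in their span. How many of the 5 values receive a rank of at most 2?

3

Sorted (descending): 1412, 837, 837, 571, 571
The 2 values of 837 occupy positions 2–3 → each gets rank 2.
The 2 values of 571 occupy positions 4–5 → each gets rank 4.
Ranks ≤ 2: {1, 2, 2} → 3 values.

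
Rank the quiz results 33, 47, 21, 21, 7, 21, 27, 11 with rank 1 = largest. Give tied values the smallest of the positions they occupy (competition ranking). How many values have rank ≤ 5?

Sorted (descending): 47, 33, 27, 21, 21, 21, 11, 7
The 3 values of 21 occupy positions 4–6 → each gets rank 4.
Ranks ≤ 5: {1, 2, 3, 4, 4, 4} → 6 values.

6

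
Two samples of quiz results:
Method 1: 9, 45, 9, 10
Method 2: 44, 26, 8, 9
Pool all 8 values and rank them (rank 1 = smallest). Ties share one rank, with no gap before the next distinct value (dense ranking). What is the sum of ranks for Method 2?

12

Sorted (ascending): 8, 9, 9, 9, 10, 26, 44, 45
The 3 values of 9 share dense rank 2.
Remaining distinct values take the next consecutive integers.
Method 2 values → pooled ranks: 44→5, 26→4, 8→1, 9→2
Rank sum = 5 + 4 + 1 + 2 = 12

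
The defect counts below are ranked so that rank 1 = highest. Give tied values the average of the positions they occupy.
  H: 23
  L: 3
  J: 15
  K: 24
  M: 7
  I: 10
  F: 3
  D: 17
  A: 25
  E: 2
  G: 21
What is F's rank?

9.5

Sorted (descending): 25, 24, 23, 21, 17, 15, 10, 7, 3, 3, 2
The 2 values of 3 occupy positions 9–10 → average rank (9+10)/2 = 9.5.
F has value 3 → rank 9.5.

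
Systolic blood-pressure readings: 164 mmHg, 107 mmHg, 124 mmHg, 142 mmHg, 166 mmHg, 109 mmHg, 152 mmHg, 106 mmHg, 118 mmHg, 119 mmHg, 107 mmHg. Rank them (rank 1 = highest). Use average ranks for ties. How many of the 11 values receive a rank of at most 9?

Sorted (descending): 166, 164, 152, 142, 124, 119, 118, 109, 107, 107, 106
The 2 values of 107 occupy positions 9–10 → average rank (9+10)/2 = 9.5.
Ranks ≤ 9: {1, 2, 3, 4, 5, 6, 7, 8} → 8 values.

8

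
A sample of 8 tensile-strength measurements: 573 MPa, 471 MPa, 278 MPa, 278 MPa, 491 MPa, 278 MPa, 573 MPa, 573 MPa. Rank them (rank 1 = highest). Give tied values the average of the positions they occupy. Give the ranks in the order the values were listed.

2, 5, 7, 7, 4, 7, 2, 2

Sorted (descending): 573, 573, 573, 491, 471, 278, 278, 278
The 3 values of 573 occupy positions 1–3 → average rank 2.
The 3 values of 278 occupy positions 6–8 → average rank 7.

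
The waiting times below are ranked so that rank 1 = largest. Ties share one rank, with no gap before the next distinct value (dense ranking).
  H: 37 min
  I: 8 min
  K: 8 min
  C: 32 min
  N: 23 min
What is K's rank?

Sorted (descending): 37, 32, 23, 8, 8
The 2 values of 8 share dense rank 4.
Remaining distinct values take the next consecutive integers.
K has value 8 min → rank 4.

4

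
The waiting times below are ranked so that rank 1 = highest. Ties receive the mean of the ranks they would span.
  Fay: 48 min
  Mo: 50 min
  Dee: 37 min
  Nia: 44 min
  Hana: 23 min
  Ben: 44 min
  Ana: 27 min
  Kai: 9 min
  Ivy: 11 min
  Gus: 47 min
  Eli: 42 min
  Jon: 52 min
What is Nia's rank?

Sorted (descending): 52, 50, 48, 47, 44, 44, 42, 37, 27, 23, 11, 9
The 2 values of 44 occupy positions 5–6 → average rank (5+6)/2 = 5.5.
Nia has value 44 min → rank 5.5.

5.5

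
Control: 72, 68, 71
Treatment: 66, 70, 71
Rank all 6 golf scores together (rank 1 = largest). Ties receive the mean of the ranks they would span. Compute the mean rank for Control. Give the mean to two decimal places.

Sorted (descending): 72, 71, 71, 70, 68, 66
The 2 values of 71 occupy positions 2–3 → average rank (2+3)/2 = 2.5.
Control values → pooled ranks: 72→1, 68→5, 71→2.5
Mean rank = (1 + 5 + 2.5) / 3 = 2.83

2.83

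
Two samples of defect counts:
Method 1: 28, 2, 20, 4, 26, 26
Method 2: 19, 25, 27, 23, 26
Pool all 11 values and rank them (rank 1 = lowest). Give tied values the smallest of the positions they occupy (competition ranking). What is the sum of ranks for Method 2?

Sorted (ascending): 2, 4, 19, 20, 23, 25, 26, 26, 26, 27, 28
The 3 values of 26 occupy positions 7–9 → each gets rank 7.
Method 2 values → pooled ranks: 19→3, 25→6, 27→10, 23→5, 26→7
Rank sum = 3 + 6 + 10 + 5 + 7 = 31

31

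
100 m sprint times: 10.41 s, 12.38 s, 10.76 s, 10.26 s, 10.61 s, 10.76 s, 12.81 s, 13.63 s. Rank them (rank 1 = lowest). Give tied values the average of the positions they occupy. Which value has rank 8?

13.63

Sorted (ascending): 10.26, 10.41, 10.61, 10.76, 10.76, 12.38, 12.81, 13.63
The 2 values of 10.76 occupy positions 4–5 → average rank (4+5)/2 = 4.5.
Rank 8 → value 13.63.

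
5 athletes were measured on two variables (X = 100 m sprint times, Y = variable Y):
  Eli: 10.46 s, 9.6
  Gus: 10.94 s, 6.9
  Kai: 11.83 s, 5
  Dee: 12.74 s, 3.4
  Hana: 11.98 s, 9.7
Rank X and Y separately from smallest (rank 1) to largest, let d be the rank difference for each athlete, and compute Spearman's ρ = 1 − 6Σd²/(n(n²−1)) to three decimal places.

Ranks of variable 1: 1, 2, 3, 5, 4
Ranks of variable 2: 4, 3, 2, 1, 5
d = r₁ − r₂: -3, -1, 1, 4, -1
d²: 9, 1, 1, 16, 1; Σd² = 28
ρ = 1 − 6·28/(5·24) = 1 − 168/120 = -0.400

-0.400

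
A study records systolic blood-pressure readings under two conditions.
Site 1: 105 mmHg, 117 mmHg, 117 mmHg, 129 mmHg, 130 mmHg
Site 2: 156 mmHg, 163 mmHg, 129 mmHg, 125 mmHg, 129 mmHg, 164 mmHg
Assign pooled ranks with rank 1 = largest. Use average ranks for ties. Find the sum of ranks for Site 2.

26

Sorted (descending): 164, 163, 156, 130, 129, 129, 129, 125, 117, 117, 105
The 3 values of 129 occupy positions 5–7 → average rank 6.
The 2 values of 117 occupy positions 9–10 → average rank (9+10)/2 = 9.5.
Site 2 values → pooled ranks: 156→3, 163→2, 129→6, 125→8, 129→6, 164→1
Rank sum = 3 + 2 + 6 + 8 + 6 + 1 = 26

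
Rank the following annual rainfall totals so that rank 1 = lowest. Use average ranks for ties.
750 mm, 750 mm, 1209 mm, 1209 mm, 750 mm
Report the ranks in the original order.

2, 2, 4.5, 4.5, 2

Sorted (ascending): 750, 750, 750, 1209, 1209
The 3 values of 750 occupy positions 1–3 → average rank 2.
The 2 values of 1209 occupy positions 4–5 → average rank (4+5)/2 = 4.5.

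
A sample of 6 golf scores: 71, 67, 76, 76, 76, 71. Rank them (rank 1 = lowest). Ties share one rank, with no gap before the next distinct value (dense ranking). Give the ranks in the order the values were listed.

2, 1, 3, 3, 3, 2

Sorted (ascending): 67, 71, 71, 76, 76, 76
The 2 values of 71 share dense rank 2.
The 3 values of 76 share dense rank 3.
Remaining distinct values take the next consecutive integers.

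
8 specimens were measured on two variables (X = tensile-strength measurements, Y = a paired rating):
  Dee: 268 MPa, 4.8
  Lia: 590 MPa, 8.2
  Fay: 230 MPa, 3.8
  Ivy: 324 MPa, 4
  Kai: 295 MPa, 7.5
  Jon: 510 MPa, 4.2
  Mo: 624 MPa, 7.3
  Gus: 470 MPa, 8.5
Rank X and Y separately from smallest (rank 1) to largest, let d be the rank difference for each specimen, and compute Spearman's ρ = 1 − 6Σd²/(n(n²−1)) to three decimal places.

Ranks of variable 1: 2, 7, 1, 4, 3, 6, 8, 5
Ranks of variable 2: 4, 7, 1, 2, 6, 3, 5, 8
d = r₁ − r₂: -2, 0, 0, 2, -3, 3, 3, -3
d²: 4, 0, 0, 4, 9, 9, 9, 9; Σd² = 44
ρ = 1 − 6·44/(8·63) = 1 − 264/504 = 0.476

0.476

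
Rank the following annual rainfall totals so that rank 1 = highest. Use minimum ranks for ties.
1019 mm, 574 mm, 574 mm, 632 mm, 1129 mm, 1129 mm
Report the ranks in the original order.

3, 5, 5, 4, 1, 1

Sorted (descending): 1129, 1129, 1019, 632, 574, 574
The 2 values of 1129 occupy positions 1–2 → each gets rank 1.
The 2 values of 574 occupy positions 5–6 → each gets rank 5.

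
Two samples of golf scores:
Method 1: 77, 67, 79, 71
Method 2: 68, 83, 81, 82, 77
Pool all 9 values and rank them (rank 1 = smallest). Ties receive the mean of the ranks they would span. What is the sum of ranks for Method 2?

30.5

Sorted (ascending): 67, 68, 71, 77, 77, 79, 81, 82, 83
The 2 values of 77 occupy positions 4–5 → average rank (4+5)/2 = 4.5.
Method 2 values → pooled ranks: 68→2, 83→9, 81→7, 82→8, 77→4.5
Rank sum = 2 + 9 + 7 + 8 + 4.5 = 30.5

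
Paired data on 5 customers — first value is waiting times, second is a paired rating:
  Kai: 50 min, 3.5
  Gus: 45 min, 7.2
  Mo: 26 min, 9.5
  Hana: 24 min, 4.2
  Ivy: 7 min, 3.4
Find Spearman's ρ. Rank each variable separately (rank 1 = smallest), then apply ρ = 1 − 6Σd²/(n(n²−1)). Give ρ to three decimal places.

Ranks of variable 1: 5, 4, 3, 2, 1
Ranks of variable 2: 2, 4, 5, 3, 1
d = r₁ − r₂: 3, 0, -2, -1, 0
d²: 9, 0, 4, 1, 0; Σd² = 14
ρ = 1 − 6·14/(5·24) = 1 − 84/120 = 0.300

0.300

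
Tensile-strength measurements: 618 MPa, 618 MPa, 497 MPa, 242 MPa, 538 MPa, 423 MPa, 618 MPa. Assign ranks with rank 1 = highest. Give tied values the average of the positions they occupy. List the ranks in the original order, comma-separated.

Sorted (descending): 618, 618, 618, 538, 497, 423, 242
The 3 values of 618 occupy positions 1–3 → average rank 2.

2, 2, 5, 7, 4, 6, 2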